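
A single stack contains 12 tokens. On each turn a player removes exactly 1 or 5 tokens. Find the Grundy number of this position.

0

Build the Grundy sequence with g(k) = mex{g(k−s) : s ∈ {1, 5}, s ≤ k}:
k:     0  1  2  3  4  5  6  7  8  9 10 11 12
g(k):  0  1  0  1  0  1  0  1  0  1  0  1  0
So g(12) = 0.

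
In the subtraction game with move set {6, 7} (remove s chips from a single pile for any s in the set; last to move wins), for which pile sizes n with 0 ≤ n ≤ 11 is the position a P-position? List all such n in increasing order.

0, 1, 2, 3, 4, 5

Compute g(0), g(1), … for moves {6, 7}:
g(0) = mex{} = 0
g(1) = mex{} = 0
g(2) = mex{} = 0
g(3) = mex{} = 0
g(4) = mex{} = 0
g(5) = mex{} = 0
g(6) = mex{0} = 1
g(7) = mex{0} = 1
g(8) = mex{0} = 1
g(9) = mex{0} = 1
g(10) = mex{0} = 1
g(11) = mex{0} = 1
The P-positions (g = 0) in 0..11 are 0, 1, 2, 3, 4, 5.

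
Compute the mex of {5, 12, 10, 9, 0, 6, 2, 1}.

3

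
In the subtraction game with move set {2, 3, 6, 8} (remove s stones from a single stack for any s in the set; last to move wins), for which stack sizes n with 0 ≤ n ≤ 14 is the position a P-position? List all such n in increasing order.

0, 1, 5, 10, 14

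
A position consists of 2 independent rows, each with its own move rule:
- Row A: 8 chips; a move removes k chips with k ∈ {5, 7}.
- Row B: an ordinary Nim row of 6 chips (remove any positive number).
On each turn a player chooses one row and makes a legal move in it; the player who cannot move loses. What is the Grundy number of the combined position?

7

Grundy values for row A (subtraction set {5, 7}):
k:     0  1  2  3  4  5  6  7  8
g(k):  0  0  0  0  0  1  1  1  1
So g(8) = 1.
Row B is a plain Nim row of size 6, so its Grundy value is 6.
By the Sprague-Grundy theorem, the Grundy value of a sum of independent games is the XOR of the component values.
Combined value = 1 ⊕ 6 = 7.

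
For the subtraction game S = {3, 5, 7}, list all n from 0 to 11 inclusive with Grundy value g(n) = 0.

Build the Grundy sequence with g(k) = mex{g(k−s) : s ∈ {3, 5, 7}, s ≤ k}:
g(0) = mex{} = 0
g(1) = mex{} = 0
g(2) = mex{} = 0
g(3) = mex{0} = 1
g(4) = mex{0} = 1
g(5) = mex{0} = 1
g(6) = mex{0,1} = 2
g(7) = mex{0,1} = 2
g(8) = mex{0,1} = 2
g(9) = mex{0,1,2} = 3
g(10) = mex{1,2} = 0
g(11) = mex{1,2} = 0
The P-positions (g = 0) in 0..11 are 0, 1, 2, 10, 11.

0, 1, 2, 10, 11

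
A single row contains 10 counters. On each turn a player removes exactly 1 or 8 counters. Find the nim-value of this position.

1

Compute g(0), g(1), … for moves {1, 8}:
g(0) = mex{} = 0
g(1) = mex{0} = 1
g(2) = mex{1} = 0
g(3) = mex{0} = 1
g(4) = mex{1} = 0
g(5) = mex{0} = 1
g(6) = mex{1} = 0
g(7) = mex{0} = 1
g(8) = mex{0,1} = 2
g(9) = mex{1,2} = 0
g(10) = mex{0} = 1
So g(10) = 1.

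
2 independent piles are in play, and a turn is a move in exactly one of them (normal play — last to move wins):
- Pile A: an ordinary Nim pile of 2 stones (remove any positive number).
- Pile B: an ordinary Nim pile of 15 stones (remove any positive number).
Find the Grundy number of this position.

Pile A is a plain Nim pile of size 2, so its Grundy value is 2.
Pile B is a plain Nim pile of size 15, so its Grundy value is 15.
The value of a disjunctive sum is the nim-sum of the parts.
Combined value = 2 ⊕ 15 = 13.

13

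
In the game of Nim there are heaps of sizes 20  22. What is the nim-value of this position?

Compute the nim-sum pairwise:
20 ^ 22 = 2

2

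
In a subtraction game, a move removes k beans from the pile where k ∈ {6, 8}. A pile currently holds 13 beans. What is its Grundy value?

2

Compute g(0), g(1), … for moves {6, 8}:
g(0) = mex{} = 0
g(1) = mex{} = 0
g(2) = mex{} = 0
g(3) = mex{} = 0
g(4) = mex{} = 0
g(5) = mex{} = 0
g(6) = mex{0} = 1
g(7) = mex{0} = 1
g(8) = mex{0} = 1
g(9) = mex{0} = 1
g(10) = mex{0} = 1
g(11) = mex{0} = 1
g(12) = mex{0,1} = 2
g(13) = mex{0,1} = 2
So g(13) = 2.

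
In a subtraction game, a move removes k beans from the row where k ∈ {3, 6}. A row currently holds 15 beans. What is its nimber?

2

Grundy values for subtraction set {3, 6}:
k:     0  1  2  3  4  5  6  7  8  9 10 11 12 13 14 15
g(k):  0  0  0  1  1  1  2  2  2  0  0  0  1  1  1  2
So g(15) = 2.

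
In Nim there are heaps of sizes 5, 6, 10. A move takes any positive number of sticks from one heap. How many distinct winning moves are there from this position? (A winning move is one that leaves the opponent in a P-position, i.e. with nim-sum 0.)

1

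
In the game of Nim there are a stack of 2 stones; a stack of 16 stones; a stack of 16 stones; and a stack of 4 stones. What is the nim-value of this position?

6

Compute the nim-sum pairwise:
2 ⊕ 16 = 18
18 ⊕ 16 = 2
2 ⊕ 4 = 6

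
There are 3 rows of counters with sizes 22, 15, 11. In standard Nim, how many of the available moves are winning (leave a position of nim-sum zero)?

1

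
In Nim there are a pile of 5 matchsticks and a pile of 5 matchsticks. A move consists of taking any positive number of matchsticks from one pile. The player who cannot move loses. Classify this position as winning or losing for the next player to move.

In binary:
  101  (5)
  101  (5)
  ---
  000  (0)
The nim-sum is 0, so this is a P-position: the player to move is in a losing position under optimal play.

Losing position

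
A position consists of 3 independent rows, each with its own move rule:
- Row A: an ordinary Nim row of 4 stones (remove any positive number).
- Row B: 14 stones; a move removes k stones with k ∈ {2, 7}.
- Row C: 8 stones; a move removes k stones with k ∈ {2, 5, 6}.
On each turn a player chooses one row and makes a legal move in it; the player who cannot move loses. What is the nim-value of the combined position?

4

Row A is a plain Nim row of size 4, so its Grundy value is 4.
Grundy values for row B (subtraction set {2, 7}):
g(0) = mex{} = 0
g(1) = mex{} = 0
g(2) = mex{0} = 1
g(3) = mex{0} = 1
g(4) = mex{1} = 0
g(5) = mex{1} = 0
g(6) = mex{0} = 1
g(7) = mex{0} = 1
g(8) = mex{0,1} = 2
g(9) = mex{1} = 0
g(10) = mex{1,2} = 0
g(11) = mex{0} = 1
g(12) = mex{0} = 1
g(13) = mex{1} = 0
g(14) = mex{1} = 0
So g(14) = 0.
For row C, compute g(0), g(1), … with moves {2, 5, 6}:
g(0) = mex{} = 0
g(1) = mex{} = 0
g(2) = mex{0} = 1
g(3) = mex{0} = 1
g(4) = mex{1} = 0
g(5) = mex{0,1} = 2
g(6) = mex{0} = 1
g(7) = mex{0,1,2} = 3
g(8) = mex{1} = 0
So g(8) = 0.
The value of a disjunctive sum is the nim-sum of the parts.
Combined value = 4 XOR 0 XOR 0 = 4.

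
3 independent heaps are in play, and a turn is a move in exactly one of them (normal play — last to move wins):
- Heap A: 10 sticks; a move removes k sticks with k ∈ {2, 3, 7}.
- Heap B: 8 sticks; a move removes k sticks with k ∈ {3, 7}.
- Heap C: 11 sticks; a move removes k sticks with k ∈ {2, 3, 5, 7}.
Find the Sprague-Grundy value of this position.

Build the Grundy sequence for heap A with g(k) = mex{g(k−s) : s ∈ {2, 3, 7}, s ≤ k}:
k:     0  1  2  3  4  5  6  7  8  9 10
g(k):  0  0  1  1  2  0  0  1  1  2  0
So g(10) = 0.
For heap B, compute g(0), g(1), … with moves {3, 7}:
g(0) = mex{} = 0
g(1) = mex{} = 0
g(2) = mex{} = 0
g(3) = mex{0} = 1
g(4) = mex{0} = 1
g(5) = mex{0} = 1
g(6) = mex{1} = 0
g(7) = mex{0,1} = 2
g(8) = mex{0,1} = 2
So g(8) = 2.
Grundy values for heap C (subtraction set {2, 3, 5, 7}):
k:     0  1  2  3  4  5  6  7  8  9 10 11
g(k):  0  0  1  1  2  2  3  3  4  0  0  1
So g(11) = 1.
The value of a disjunctive sum is the nim-sum of the parts.
Combined value = 0 ⊕ 2 ⊕ 1 = 3.

3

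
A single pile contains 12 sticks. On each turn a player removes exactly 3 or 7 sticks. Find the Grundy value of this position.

0

Grundy values for subtraction set {3, 7}:
k:     0  1  2  3  4  5  6  7  8  9 10 11 12
g(k):  0  0  0  1  1  1  0  2  2  1  0  0  0
So g(12) = 0.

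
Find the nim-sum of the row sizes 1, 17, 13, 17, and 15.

Write each in binary and XOR column by column:
  00001  (1)
  10001  (17)
  01101  (13)
  10001  (17)
  01111  (15)
  -----
  00011  (3)

3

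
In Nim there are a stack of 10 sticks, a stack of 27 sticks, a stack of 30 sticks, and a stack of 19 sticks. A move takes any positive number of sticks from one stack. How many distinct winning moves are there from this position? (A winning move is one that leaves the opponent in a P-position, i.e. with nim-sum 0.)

Write each in binary and XOR column by column:
  01010  (10)
  11011  (27)
  11110  (30)
  10011  (19)
  -----
  11100  (28)
The overall nim-sum is X = 28. A stack of size p has a winning move iff p XOR X < p (reduce it to p XOR X).
  10: 10 XOR 28 = 22 ≥ 10 — no move.
  27: 27 XOR 28 = 7 < 27 — winning move (to 7).
  30: 30 XOR 28 = 2 < 30 — winning move (to 2).
  19: 19 XOR 28 = 15 < 19 — winning move (to 15).
That gives 3 winning moves.

3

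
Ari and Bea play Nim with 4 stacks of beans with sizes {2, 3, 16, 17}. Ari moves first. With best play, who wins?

Bea wins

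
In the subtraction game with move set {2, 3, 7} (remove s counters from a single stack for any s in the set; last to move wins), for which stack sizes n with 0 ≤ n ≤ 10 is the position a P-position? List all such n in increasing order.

0, 1, 5, 6, 10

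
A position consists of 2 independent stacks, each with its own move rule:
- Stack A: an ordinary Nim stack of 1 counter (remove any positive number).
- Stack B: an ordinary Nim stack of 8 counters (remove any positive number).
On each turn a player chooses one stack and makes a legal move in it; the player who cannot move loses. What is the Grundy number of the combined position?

9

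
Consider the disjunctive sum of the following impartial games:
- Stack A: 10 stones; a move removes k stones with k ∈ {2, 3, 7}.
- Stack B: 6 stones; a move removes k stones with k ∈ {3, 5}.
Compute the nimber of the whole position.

Build the Grundy sequence for stack A with g(k) = mex{g(k−s) : s ∈ {2, 3, 7}, s ≤ k}:
k:     0  1  2  3  4  5  6  7  8  9 10
g(k):  0  0  1  1  2  0  0  1  1  2  0
So g(10) = 0.
Grundy values for stack B (subtraction set {3, 5}):
g(0) = mex{} = 0
g(1) = mex{} = 0
g(2) = mex{} = 0
g(3) = mex{0} = 1
g(4) = mex{0} = 1
g(5) = mex{0} = 1
g(6) = mex{0,1} = 2
So g(6) = 2.
By the Sprague-Grundy theorem, the Grundy value of a sum of independent games is the XOR of the component values.
Combined value = 0 XOR 2 = 2.

2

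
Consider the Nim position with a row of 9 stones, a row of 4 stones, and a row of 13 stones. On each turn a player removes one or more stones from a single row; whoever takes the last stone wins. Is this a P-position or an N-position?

P-position

Compute the nim-sum pairwise:
9 ⊕ 4 = 13
13 ⊕ 13 = 0
The nim-sum is 0, so this is a P-position: the player to move is in a losing position under optimal play.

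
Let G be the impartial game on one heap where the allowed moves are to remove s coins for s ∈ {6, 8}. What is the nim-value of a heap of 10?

Build the Grundy sequence with g(k) = mex{g(k−s) : s ∈ {6, 8}, s ≤ k}:
k:     0  1  2  3  4  5  6  7  8  9 10
g(k):  0  0  0  0  0  0  1  1  1  1  1
So g(10) = 1.

1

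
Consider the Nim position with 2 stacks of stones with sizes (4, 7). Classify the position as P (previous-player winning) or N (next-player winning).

Write each in binary and XOR column by column:
  100  (4)
  111  (7)
  ---
  011  (3)
The nim-sum is 3 ≠ 0, so this is an N-position: the player to move can win.

N-position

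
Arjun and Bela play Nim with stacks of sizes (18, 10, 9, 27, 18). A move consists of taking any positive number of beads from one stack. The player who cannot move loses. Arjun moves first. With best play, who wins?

Arjun wins

Nim-sum: 18 ^ 10 ^ 9 ^ 27 ^ 18 = 24.
The nim-sum is 24 ≠ 0, so this is an N-position: the player to move can win; Arjun has a winning move.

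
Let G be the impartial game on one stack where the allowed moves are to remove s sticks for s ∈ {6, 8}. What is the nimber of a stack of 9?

1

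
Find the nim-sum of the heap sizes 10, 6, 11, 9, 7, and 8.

Compute the nim-sum pairwise:
10 ^ 6 = 12
12 ^ 11 = 7
7 ^ 9 = 14
14 ^ 7 = 9
9 ^ 8 = 1

1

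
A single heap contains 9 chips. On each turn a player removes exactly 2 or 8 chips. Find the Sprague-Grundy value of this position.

Compute g(0), g(1), … for moves {2, 8}:
g(0) = mex{} = 0
g(1) = mex{} = 0
g(2) = mex{0} = 1
g(3) = mex{0} = 1
g(4) = mex{1} = 0
g(5) = mex{1} = 0
g(6) = mex{0} = 1
g(7) = mex{0} = 1
g(8) = mex{0,1} = 2
g(9) = mex{0,1} = 2
So g(9) = 2.

2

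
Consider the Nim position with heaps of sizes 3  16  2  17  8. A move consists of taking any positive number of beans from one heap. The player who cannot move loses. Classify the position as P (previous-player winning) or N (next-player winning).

Write each in binary and XOR column by column:
  00011  (3)
  10000  (16)
  00010  (2)
  10001  (17)
  01000  (8)
  -----
  01000  (8)
The nim-sum is 8 ≠ 0, so this is an N-position: the player to move can win.

N-position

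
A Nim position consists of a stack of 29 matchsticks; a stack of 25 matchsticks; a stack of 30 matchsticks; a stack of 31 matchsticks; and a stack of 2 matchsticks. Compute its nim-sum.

7

Write each in binary and XOR column by column:
  11101  (29)
  11001  (25)
  11110  (30)
  11111  (31)
  00010  (2)
  -----
  00111  (7)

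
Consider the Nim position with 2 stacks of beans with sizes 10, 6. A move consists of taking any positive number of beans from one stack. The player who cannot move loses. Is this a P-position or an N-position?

Write each in binary and XOR column by column:
  1010  (10)
  0110  (6)
  ----
  1100  (12)
The nim-sum is 12 ≠ 0, so this is an N-position: the player to move can win.

N-position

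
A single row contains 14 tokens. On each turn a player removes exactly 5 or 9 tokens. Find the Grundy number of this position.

Build the Grundy sequence with g(k) = mex{g(k−s) : s ∈ {5, 9}, s ≤ k}:
k:     0  1  2  3  4  5  6  7  8  9 10 11 12 13 14
g(k):  0  0  0  0  0  1  1  1  1  1  2  2  2  2  0
So g(14) = 0.

0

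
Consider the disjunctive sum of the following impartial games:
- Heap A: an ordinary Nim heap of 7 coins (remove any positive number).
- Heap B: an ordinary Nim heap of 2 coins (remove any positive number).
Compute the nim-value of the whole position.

5

Heap A is a plain Nim heap of size 7, so its Grundy value is 7.
Heap B is a plain Nim heap of size 2, so its Grundy value is 2.
By the Sprague-Grundy theorem, the Grundy value of a sum of independent games is the XOR of the component values.
Combined value = 7 XOR 2 = 5.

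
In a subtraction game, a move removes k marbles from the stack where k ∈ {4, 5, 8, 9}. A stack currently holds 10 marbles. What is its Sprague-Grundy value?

2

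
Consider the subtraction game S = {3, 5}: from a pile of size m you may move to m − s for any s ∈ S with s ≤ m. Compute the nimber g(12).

Grundy values for subtraction set {3, 5}:
k:     0  1  2  3  4  5  6  7  8  9 10 11 12
g(k):  0  0  0  1  1  1  2  2  0  0  0  1  1
So g(12) = 1.

1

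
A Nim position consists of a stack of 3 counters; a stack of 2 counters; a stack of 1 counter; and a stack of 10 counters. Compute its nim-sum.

10

Bitwise XOR of the heap sizes:
  0011  (3)
  0010  (2)
  0001  (1)
  1010  (10)
  ----
  1010  (10)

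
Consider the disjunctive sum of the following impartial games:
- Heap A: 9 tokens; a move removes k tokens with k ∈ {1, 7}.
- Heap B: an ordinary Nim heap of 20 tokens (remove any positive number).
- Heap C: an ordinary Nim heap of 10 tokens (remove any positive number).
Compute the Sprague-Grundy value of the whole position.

Grundy values for heap A (subtraction set {1, 7}):
g(0) = mex{} = 0
g(1) = mex{0} = 1
g(2) = mex{1} = 0
g(3) = mex{0} = 1
g(4) = mex{1} = 0
g(5) = mex{0} = 1
g(6) = mex{1} = 0
g(7) = mex{0} = 1
g(8) = mex{1} = 0
g(9) = mex{0} = 1
So g(9) = 1.
Heap B is a plain Nim heap of size 20, so its Grundy value is 20.
Heap C is a plain Nim heap of size 10, so its Grundy value is 10.
The value of a disjunctive sum is the nim-sum of the parts.
Combined value = 1 XOR 20 XOR 10 = 31.

31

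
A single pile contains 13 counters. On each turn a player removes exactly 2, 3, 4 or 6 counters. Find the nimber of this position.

2

Compute g(0), g(1), … for moves {2, 3, 4, 6}:
k:     0  1  2  3  4  5  6  7  8  9 10 11 12 13
g(k):  0  0  1  1  2  2  3  3  0  0  1  1  2  2
So g(13) = 2.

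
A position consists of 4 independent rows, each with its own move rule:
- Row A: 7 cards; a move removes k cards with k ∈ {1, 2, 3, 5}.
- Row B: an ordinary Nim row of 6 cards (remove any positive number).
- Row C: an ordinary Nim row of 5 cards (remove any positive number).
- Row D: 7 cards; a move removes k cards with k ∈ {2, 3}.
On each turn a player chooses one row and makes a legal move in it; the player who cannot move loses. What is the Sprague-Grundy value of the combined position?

Build the Grundy sequence for row A with g(k) = mex{g(k−s) : s ∈ {1, 2, 3, 5}, s ≤ k}:
k:     0  1  2  3  4  5  6  7
g(k):  0  1  2  3  0  1  2  3
So g(7) = 3.
Row B is a plain Nim row of size 6, so its Grundy value is 6.
Row C is a plain Nim row of size 5, so its Grundy value is 5.
For row D, compute g(0), g(1), … with moves {2, 3}:
k:     0  1  2  3  4  5  6  7
g(k):  0  0  1  1  2  0  0  1
So g(7) = 1.
The value of a disjunctive sum is the nim-sum of the parts.
Combined value = 3 XOR 6 XOR 5 XOR 1 = 1.

1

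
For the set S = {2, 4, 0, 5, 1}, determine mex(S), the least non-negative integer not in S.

The values 0, 1, 2 are all present; 3 is the first non-negative integer missing from the set.

3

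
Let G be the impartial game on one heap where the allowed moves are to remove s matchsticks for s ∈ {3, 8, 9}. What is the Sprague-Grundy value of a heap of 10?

Build the Grundy sequence with g(k) = mex{g(k−s) : s ∈ {3, 8, 9}, s ≤ k}:
k:     0  1  2  3  4  5  6  7  8  9 10
g(k):  0  0  0  1  1  1  0  0  2  1  1
So g(10) = 1.

1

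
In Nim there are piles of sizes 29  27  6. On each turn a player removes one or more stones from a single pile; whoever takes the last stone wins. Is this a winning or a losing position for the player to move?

Write each in binary and XOR column by column:
  11101  (29)
  11011  (27)
  00110  (6)
  -----
  00000  (0)
The nim-sum is 0, so this is a P-position: the player to move is in a losing position under optimal play.

Losing position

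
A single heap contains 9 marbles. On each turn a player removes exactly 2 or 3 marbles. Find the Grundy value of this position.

2

Grundy values for subtraction set {2, 3}:
g(0) = mex{} = 0
g(1) = mex{} = 0
g(2) = mex{0} = 1
g(3) = mex{0} = 1
g(4) = mex{0,1} = 2
g(5) = mex{1} = 0
g(6) = mex{1,2} = 0
g(7) = mex{0,2} = 1
g(8) = mex{0} = 1
g(9) = mex{0,1} = 2
So g(9) = 2.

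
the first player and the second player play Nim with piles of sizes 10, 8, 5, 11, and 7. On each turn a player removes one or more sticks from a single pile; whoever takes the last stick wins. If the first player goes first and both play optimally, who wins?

the first player wins

Nim-sum: 10 XOR 8 XOR 5 XOR 11 XOR 7 = 11.
The nim-sum is 11 ≠ 0, so this is an N-position: the player to move can win; the first player has a winning move.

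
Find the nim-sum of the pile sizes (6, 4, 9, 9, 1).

3

Nim-sum: 6 ⊕ 4 ⊕ 9 ⊕ 9 ⊕ 1 = 3.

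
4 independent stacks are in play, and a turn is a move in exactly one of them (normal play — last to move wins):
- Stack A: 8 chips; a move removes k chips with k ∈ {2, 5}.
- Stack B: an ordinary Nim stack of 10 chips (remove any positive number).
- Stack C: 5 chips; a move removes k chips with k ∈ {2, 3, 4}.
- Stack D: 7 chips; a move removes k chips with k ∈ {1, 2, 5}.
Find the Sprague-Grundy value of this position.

Grundy values for stack A (subtraction set {2, 5}):
g(0) = mex{} = 0
g(1) = mex{} = 0
g(2) = mex{0} = 1
g(3) = mex{0} = 1
g(4) = mex{1} = 0
g(5) = mex{0,1} = 2
g(6) = mex{0} = 1
g(7) = mex{1,2} = 0
g(8) = mex{1} = 0
So g(8) = 0.
Stack B is a plain Nim stack of size 10, so its Grundy value is 10.
Build the Grundy sequence for stack C with g(k) = mex{g(k−s) : s ∈ {2, 3, 4}, s ≤ k}:
k:     0  1  2  3  4  5
g(k):  0  0  1  1  2  2
So g(5) = 2.
Build the Grundy sequence for stack D with g(k) = mex{g(k−s) : s ∈ {1, 2, 5}, s ≤ k}:
g(0) = mex{} = 0
g(1) = mex{0} = 1
g(2) = mex{0,1} = 2
g(3) = mex{1,2} = 0
g(4) = mex{0,2} = 1
g(5) = mex{0,1} = 2
g(6) = mex{1,2} = 0
g(7) = mex{0,2} = 1
So g(7) = 1.
By the Sprague-Grundy theorem, the Grundy value of a sum of independent games is the XOR of the component values.
Combined value = 0 ⊕ 10 ⊕ 2 ⊕ 1 = 9.

9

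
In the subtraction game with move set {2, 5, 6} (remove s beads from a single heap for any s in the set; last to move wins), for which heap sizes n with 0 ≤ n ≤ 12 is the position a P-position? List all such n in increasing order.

Build the Grundy sequence with g(k) = mex{g(k−s) : s ∈ {2, 5, 6}, s ≤ k}:
k:     0  1  2  3  4  5  6  7  8  9 10 11 12
g(k):  0  0  1  1  0  2  1  3  0  2  1  0  0
The P-positions (g = 0) in 0..12 are 0, 1, 4, 8, 11, 12.

0, 1, 4, 8, 11, 12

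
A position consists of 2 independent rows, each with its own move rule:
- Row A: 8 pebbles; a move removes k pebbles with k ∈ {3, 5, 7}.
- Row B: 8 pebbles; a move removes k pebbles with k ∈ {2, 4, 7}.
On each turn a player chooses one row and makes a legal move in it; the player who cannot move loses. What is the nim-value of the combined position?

Grundy values for row A (subtraction set {3, 5, 7}):
g(0) = mex{} = 0
g(1) = mex{} = 0
g(2) = mex{} = 0
g(3) = mex{0} = 1
g(4) = mex{0} = 1
g(5) = mex{0} = 1
g(6) = mex{0,1} = 2
g(7) = mex{0,1} = 2
g(8) = mex{0,1} = 2
So g(8) = 2.
For row B, compute g(0), g(1), … with moves {2, 4, 7}:
k:     0  1  2  3  4  5  6  7  8
g(k):  0  0  1  1  2  2  0  3  1
So g(8) = 1.
The value of a disjunctive sum is the nim-sum of the parts.
Combined value = 2 XOR 1 = 3.

3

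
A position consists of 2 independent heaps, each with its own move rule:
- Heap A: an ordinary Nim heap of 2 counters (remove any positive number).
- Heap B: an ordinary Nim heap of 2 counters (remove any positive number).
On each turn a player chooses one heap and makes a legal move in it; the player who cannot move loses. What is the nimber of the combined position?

0

Heap A is a plain Nim heap of size 2, so its Grundy value is 2.
Heap B is a plain Nim heap of size 2, so its Grundy value is 2.
By the Sprague-Grundy theorem, the Grundy value of a sum of independent games is the XOR of the component values.
Combined value = 2 XOR 2 = 0.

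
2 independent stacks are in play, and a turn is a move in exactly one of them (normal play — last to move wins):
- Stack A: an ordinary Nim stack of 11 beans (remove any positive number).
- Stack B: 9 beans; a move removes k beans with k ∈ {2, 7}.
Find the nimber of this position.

11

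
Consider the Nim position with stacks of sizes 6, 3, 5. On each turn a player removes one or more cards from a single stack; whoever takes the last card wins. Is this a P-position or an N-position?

P-position

Nim-sum: 6 XOR 3 XOR 5 = 0.
The nim-sum is 0, so this is a P-position: the player to move is in a losing position under optimal play.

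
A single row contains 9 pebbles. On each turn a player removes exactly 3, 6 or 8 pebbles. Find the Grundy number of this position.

Build the Grundy sequence with g(k) = mex{g(k−s) : s ∈ {3, 6, 8}, s ≤ k}:
g(0) = mex{} = 0
g(1) = mex{} = 0
g(2) = mex{} = 0
g(3) = mex{0} = 1
g(4) = mex{0} = 1
g(5) = mex{0} = 1
g(6) = mex{0,1} = 2
g(7) = mex{0,1} = 2
g(8) = mex{0,1} = 2
g(9) = mex{0,1,2} = 3
So g(9) = 3.

3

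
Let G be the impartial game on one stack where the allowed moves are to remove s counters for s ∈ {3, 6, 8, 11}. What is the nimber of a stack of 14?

0

Compute g(0), g(1), … for moves {3, 6, 8, 11}:
g(0) = mex{} = 0
g(1) = mex{} = 0
g(2) = mex{} = 0
g(3) = mex{0} = 1
g(4) = mex{0} = 1
g(5) = mex{0} = 1
g(6) = mex{0,1} = 2
g(7) = mex{0,1} = 2
g(8) = mex{0,1} = 2
g(9) = mex{0,1,2} = 3
g(10) = mex{0,1,2} = 3
g(11) = mex{0,1,2} = 3
g(12) = mex{0,1,2,3} = 4
g(13) = mex{0,1,2,3} = 4
g(14) = mex{1,2,3} = 0
So g(14) = 0.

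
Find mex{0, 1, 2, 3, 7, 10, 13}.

4

The values 0, 1, 2, 3 are all present; 4 is the first non-negative integer missing from the set.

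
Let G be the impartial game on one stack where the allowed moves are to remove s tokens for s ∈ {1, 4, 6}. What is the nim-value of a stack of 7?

0

Build the Grundy sequence with g(k) = mex{g(k−s) : s ∈ {1, 4, 6}, s ≤ k}:
g(0) = mex{} = 0
g(1) = mex{0} = 1
g(2) = mex{1} = 0
g(3) = mex{0} = 1
g(4) = mex{0,1} = 2
g(5) = mex{1,2} = 0
g(6) = mex{0} = 1
g(7) = mex{1} = 0
So g(7) = 0.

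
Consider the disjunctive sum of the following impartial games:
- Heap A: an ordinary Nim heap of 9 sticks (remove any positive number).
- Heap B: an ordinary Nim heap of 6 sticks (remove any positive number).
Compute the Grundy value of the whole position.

Heap A is a plain Nim heap of size 9, so its Grundy value is 9.
Heap B is a plain Nim heap of size 6, so its Grundy value is 6.
By the Sprague-Grundy theorem, the Grundy value of a sum of independent games is the XOR of the component values.
Combined value = 9 ⊕ 6 = 15.

15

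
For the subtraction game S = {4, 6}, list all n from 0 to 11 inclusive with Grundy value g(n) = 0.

0, 1, 2, 3, 10, 11

Build the Grundy sequence with g(k) = mex{g(k−s) : s ∈ {4, 6}, s ≤ k}:
g(0) = mex{} = 0
g(1) = mex{} = 0
g(2) = mex{} = 0
g(3) = mex{} = 0
g(4) = mex{0} = 1
g(5) = mex{0} = 1
g(6) = mex{0} = 1
g(7) = mex{0} = 1
g(8) = mex{0,1} = 2
g(9) = mex{0,1} = 2
g(10) = mex{1} = 0
g(11) = mex{1} = 0
The P-positions (g = 0) in 0..11 are 0, 1, 2, 3, 10, 11.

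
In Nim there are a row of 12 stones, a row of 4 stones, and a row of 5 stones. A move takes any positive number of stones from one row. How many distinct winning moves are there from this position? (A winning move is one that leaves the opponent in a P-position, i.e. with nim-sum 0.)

1

Compute the nim-sum pairwise:
12 XOR 4 = 8
8 XOR 5 = 13
The overall nim-sum is X = 13. A row of size p has a winning move iff p XOR X < p (reduce it to p XOR X).
  12: 12 XOR 13 = 1 < 12 — winning move (to 1).
  4: 4 XOR 13 = 9 ≥ 4 — no move.
  5: 5 XOR 13 = 8 ≥ 5 — no move.
That gives 1 winning move.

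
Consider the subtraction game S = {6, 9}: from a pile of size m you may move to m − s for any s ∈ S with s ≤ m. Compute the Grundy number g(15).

0

Build the Grundy sequence with g(k) = mex{g(k−s) : s ∈ {6, 9}, s ≤ k}:
k:     0  1  2  3  4  5  6  7  8  9 10 11 12 13 14 15
g(k):  0  0  0  0  0  0  1  1  1  1  1  1  2  2  2  0
So g(15) = 0.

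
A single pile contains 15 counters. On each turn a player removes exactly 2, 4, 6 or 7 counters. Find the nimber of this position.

Compute g(0), g(1), … for moves {2, 4, 6, 7}:
k:     0  1  2  3  4  5  6  7  8  9 10 11 12 13 14 15
g(k):  0  0  1  1  2  2  3  3  4  0  0  1  1  2  2  3
So g(15) = 3.

3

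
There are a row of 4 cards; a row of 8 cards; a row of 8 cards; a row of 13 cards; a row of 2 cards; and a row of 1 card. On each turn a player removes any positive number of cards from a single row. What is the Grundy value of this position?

10

Compute the nim-sum pairwise:
4 XOR 8 = 12
12 XOR 8 = 4
4 XOR 13 = 9
9 XOR 2 = 11
11 XOR 1 = 10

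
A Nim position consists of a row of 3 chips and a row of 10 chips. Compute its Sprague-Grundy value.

9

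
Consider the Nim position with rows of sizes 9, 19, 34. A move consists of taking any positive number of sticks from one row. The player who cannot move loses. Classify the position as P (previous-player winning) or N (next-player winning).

Nim-sum: 9 ^ 19 ^ 34 = 56.
The nim-sum is 56 ≠ 0, so this is an N-position: the player to move can win.

N-position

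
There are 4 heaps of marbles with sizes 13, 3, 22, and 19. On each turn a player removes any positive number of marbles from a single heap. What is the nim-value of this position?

11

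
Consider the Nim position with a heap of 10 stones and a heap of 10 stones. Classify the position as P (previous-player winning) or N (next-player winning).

Write each in binary and XOR column by column:
  1010  (10)
  1010  (10)
  ----
  0000  (0)
The nim-sum is 0, so this is a P-position: the player to move is in a losing position under optimal play.

P-position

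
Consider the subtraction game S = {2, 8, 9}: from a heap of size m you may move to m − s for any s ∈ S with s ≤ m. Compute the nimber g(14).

3

Compute g(0), g(1), … for moves {2, 8, 9}:
k:     0  1  2  3  4  5  6  7  8  9 10 11 12 13 14
g(k):  0  0  1  1  0  0  1  1  2  2  3  0  2  1  3
So g(14) = 3.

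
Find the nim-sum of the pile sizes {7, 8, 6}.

9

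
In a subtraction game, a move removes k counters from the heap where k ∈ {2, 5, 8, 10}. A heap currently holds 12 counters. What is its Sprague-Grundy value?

2

Compute g(0), g(1), … for moves {2, 5, 8, 10}:
g(0) = mex{} = 0
g(1) = mex{} = 0
g(2) = mex{0} = 1
g(3) = mex{0} = 1
g(4) = mex{1} = 0
g(5) = mex{0,1} = 2
g(6) = mex{0} = 1
g(7) = mex{1,2} = 0
g(8) = mex{0,1} = 2
g(9) = mex{0} = 1
g(10) = mex{0,1,2} = 3
g(11) = mex{0,1} = 2
g(12) = mex{0,1,3} = 2
So g(12) = 2.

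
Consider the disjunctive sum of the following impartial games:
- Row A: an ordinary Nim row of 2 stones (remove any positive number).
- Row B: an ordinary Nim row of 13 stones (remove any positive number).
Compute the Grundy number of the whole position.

15

Row A is a plain Nim row of size 2, so its Grundy value is 2.
Row B is a plain Nim row of size 13, so its Grundy value is 13.
By the Sprague-Grundy theorem, the Grundy value of a sum of independent games is the XOR of the component values.
Combined value = 2 ⊕ 13 = 15.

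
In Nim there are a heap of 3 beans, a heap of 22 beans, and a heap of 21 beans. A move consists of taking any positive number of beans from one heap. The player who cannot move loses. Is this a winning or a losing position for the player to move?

Compute the nim-sum pairwise:
3 ⊕ 22 = 21
21 ⊕ 21 = 0
The nim-sum is 0, so this is a P-position: the player to move is in a losing position under optimal play.

Losing position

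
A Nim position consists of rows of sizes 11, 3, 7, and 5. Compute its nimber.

Nim-sum: 11 ⊕ 3 ⊕ 7 ⊕ 5 = 10.

10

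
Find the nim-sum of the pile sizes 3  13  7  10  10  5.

Compute the nim-sum pairwise:
3 ^ 13 = 14
14 ^ 7 = 9
9 ^ 10 = 3
3 ^ 10 = 9
9 ^ 5 = 12

12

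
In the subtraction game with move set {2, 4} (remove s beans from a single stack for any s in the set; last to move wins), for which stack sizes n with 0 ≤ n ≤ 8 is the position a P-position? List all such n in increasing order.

0, 1, 6, 7

Build the Grundy sequence with g(k) = mex{g(k−s) : s ∈ {2, 4}, s ≤ k}:
k:     0  1  2  3  4  5  6  7  8
g(k):  0  0  1  1  2  2  0  0  1
The P-positions (g = 0) in 0..8 are 0, 1, 6, 7.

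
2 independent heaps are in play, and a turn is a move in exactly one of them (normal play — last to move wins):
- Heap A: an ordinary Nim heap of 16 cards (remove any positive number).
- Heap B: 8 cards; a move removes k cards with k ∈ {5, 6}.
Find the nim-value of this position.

Heap A is a plain Nim heap of size 16, so its Grundy value is 16.
Grundy values for heap B (subtraction set {5, 6}):
k:     0  1  2  3  4  5  6  7  8
g(k):  0  0  0  0  0  1  1  1  1
So g(8) = 1.
The value of a disjunctive sum is the nim-sum of the parts.
Combined value = 16 XOR 1 = 17.

17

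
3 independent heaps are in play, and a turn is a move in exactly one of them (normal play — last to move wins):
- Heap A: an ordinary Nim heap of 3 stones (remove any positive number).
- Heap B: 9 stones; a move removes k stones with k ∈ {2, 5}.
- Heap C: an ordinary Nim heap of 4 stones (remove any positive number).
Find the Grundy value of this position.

6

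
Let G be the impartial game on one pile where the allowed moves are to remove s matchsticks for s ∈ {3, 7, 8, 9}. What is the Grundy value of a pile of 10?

3

Grundy values for subtraction set {3, 7, 8, 9}:
g(0) = mex{} = 0
g(1) = mex{} = 0
g(2) = mex{} = 0
g(3) = mex{0} = 1
g(4) = mex{0} = 1
g(5) = mex{0} = 1
g(6) = mex{1} = 0
g(7) = mex{0,1} = 2
g(8) = mex{0,1} = 2
g(9) = mex{0} = 1
g(10) = mex{0,1,2} = 3
So g(10) = 3.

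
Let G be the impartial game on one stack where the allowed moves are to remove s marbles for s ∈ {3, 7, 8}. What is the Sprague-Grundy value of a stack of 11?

Build the Grundy sequence with g(k) = mex{g(k−s) : s ∈ {3, 7, 8}, s ≤ k}:
g(0) = mex{} = 0
g(1) = mex{} = 0
g(2) = mex{} = 0
g(3) = mex{0} = 1
g(4) = mex{0} = 1
g(5) = mex{0} = 1
g(6) = mex{1} = 0
g(7) = mex{0,1} = 2
g(8) = mex{0,1} = 2
g(9) = mex{0} = 1
g(10) = mex{0,1,2} = 3
g(11) = mex{1,2} = 0
So g(11) = 0.

0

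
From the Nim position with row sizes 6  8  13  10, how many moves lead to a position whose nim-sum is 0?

Nim-sum: 6 XOR 8 XOR 13 XOR 10 = 9.
The overall nim-sum is X = 9. A row of size p has a winning move iff p XOR X < p (reduce it to p XOR X).
  6: 6 XOR 9 = 15 ≥ 6 — no move.
  8: 8 XOR 9 = 1 < 8 — winning move (to 1).
  13: 13 XOR 9 = 4 < 13 — winning move (to 4).
  10: 10 XOR 9 = 3 < 10 — winning move (to 3).
That gives 3 winning moves.

3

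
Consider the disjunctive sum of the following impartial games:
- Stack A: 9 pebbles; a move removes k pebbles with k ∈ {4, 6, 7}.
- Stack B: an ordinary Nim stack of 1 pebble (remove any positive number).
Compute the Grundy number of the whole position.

3

For stack A, compute g(0), g(1), … with moves {4, 6, 7}:
g(0) = mex{} = 0
g(1) = mex{} = 0
g(2) = mex{} = 0
g(3) = mex{} = 0
g(4) = mex{0} = 1
g(5) = mex{0} = 1
g(6) = mex{0} = 1
g(7) = mex{0} = 1
g(8) = mex{0,1} = 2
g(9) = mex{0,1} = 2
So g(9) = 2.
Stack B is a plain Nim stack of size 1, so its Grundy value is 1.
The value of a disjunctive sum is the nim-sum of the parts.
Combined value = 2 XOR 1 = 3.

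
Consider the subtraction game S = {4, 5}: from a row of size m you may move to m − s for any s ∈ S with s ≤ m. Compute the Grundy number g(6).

1

Compute g(0), g(1), … for moves {4, 5}:
k:     0  1  2  3  4  5  6
g(k):  0  0  0  0  1  1  1
So g(6) = 1.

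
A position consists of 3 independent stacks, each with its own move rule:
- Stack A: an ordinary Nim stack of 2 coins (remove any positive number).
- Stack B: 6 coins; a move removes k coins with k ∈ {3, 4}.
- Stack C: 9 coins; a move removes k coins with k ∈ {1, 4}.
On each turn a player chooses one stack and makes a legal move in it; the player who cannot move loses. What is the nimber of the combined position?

Stack A is a plain Nim stack of size 2, so its Grundy value is 2.
Build the Grundy sequence for stack B with g(k) = mex{g(k−s) : s ∈ {3, 4}, s ≤ k}:
k:     0  1  2  3  4  5  6
g(k):  0  0  0  1  1  1  2
So g(6) = 2.
For stack C, compute g(0), g(1), … with moves {1, 4}:
g(0) = mex{} = 0
g(1) = mex{0} = 1
g(2) = mex{1} = 0
g(3) = mex{0} = 1
g(4) = mex{0,1} = 2
g(5) = mex{1,2} = 0
g(6) = mex{0} = 1
g(7) = mex{1} = 0
g(8) = mex{0,2} = 1
g(9) = mex{0,1} = 2
So g(9) = 2.
By the Sprague-Grundy theorem, the Grundy value of a sum of independent games is the XOR of the component values.
Combined value = 2 ⊕ 2 ⊕ 2 = 2.

2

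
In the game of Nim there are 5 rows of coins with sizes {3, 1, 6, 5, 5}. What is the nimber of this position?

4

In binary:
  011  (3)
  001  (1)
  110  (6)
  101  (5)
  101  (5)
  ---
  100  (4)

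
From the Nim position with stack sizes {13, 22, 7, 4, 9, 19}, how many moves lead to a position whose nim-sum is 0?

3

Nim-sum: 13 ^ 22 ^ 7 ^ 4 ^ 9 ^ 19 = 2.
The overall nim-sum is X = 2. A stack of size p has a winning move iff p XOR X < p (reduce it to p XOR X).
  13: 13 XOR 2 = 15 ≥ 13 — no move.
  22: 22 XOR 2 = 20 < 22 — winning move (to 20).
  7: 7 XOR 2 = 5 < 7 — winning move (to 5).
  4: 4 XOR 2 = 6 ≥ 4 — no move.
  9: 9 XOR 2 = 11 ≥ 9 — no move.
  19: 19 XOR 2 = 17 < 19 — winning move (to 17).
That gives 3 winning moves.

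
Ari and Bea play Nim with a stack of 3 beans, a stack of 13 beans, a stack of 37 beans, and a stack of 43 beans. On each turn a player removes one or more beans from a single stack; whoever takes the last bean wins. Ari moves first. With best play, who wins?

Bea wins

Nim-sum: 3 ⊕ 13 ⊕ 37 ⊕ 43 = 0.
The nim-sum is 0, so this is a P-position: the player to move is in a losing position under optimal play; Ari is about to move from it and so loses — Bea wins.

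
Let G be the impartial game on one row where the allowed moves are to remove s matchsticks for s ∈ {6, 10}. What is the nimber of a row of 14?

Grundy values for subtraction set {6, 10}:
g(0) = mex{} = 0
g(1) = mex{} = 0
g(2) = mex{} = 0
g(3) = mex{} = 0
g(4) = mex{} = 0
g(5) = mex{} = 0
g(6) = mex{0} = 1
g(7) = mex{0} = 1
g(8) = mex{0} = 1
g(9) = mex{0} = 1
g(10) = mex{0} = 1
g(11) = mex{0} = 1
g(12) = mex{0,1} = 2
g(13) = mex{0,1} = 2
g(14) = mex{0,1} = 2
So g(14) = 2.

2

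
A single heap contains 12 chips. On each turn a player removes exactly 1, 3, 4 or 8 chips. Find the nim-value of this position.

Grundy values for subtraction set {1, 3, 4, 8}:
g(0) = mex{} = 0
g(1) = mex{0} = 1
g(2) = mex{1} = 0
g(3) = mex{0} = 1
g(4) = mex{0,1} = 2
g(5) = mex{0,1,2} = 3
g(6) = mex{0,1,3} = 2
g(7) = mex{1,2} = 0
g(8) = mex{0,2,3} = 1
g(9) = mex{1,2,3} = 0
g(10) = mex{0,2} = 1
g(11) = mex{0,1} = 2
g(12) = mex{0,1,2} = 3
So g(12) = 3.

3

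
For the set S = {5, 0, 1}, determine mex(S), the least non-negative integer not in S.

2

The values 0, 1 are all present; 2 is the first non-negative integer missing from the set.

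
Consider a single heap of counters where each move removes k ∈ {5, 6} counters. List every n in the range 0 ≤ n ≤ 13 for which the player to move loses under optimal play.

0, 1, 2, 3, 4, 11, 12, 13

Build the Grundy sequence with g(k) = mex{g(k−s) : s ∈ {5, 6}, s ≤ k}:
g(0) = mex{} = 0
g(1) = mex{} = 0
g(2) = mex{} = 0
g(3) = mex{} = 0
g(4) = mex{} = 0
g(5) = mex{0} = 1
g(6) = mex{0} = 1
g(7) = mex{0} = 1
g(8) = mex{0} = 1
g(9) = mex{0} = 1
g(10) = mex{0,1} = 2
g(11) = mex{1} = 0
g(12) = mex{1} = 0
g(13) = mex{1} = 0
The P-positions (g = 0) in 0..13 are 0, 1, 2, 3, 4, 11, 12, 13.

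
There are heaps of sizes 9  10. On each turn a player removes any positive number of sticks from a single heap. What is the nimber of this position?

Compute the nim-sum pairwise:
9 ⊕ 10 = 3

3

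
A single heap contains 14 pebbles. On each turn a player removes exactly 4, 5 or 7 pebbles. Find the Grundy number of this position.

0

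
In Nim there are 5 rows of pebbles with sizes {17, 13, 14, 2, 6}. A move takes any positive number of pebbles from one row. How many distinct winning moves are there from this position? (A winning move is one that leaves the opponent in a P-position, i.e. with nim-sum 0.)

Bitwise XOR of the heap sizes:
  10001  (17)
  01101  (13)
  01110  (14)
  00010  (2)
  00110  (6)
  -----
  10110  (22)
The overall nim-sum is X = 22. A row of size p has a winning move iff p XOR X < p (reduce it to p XOR X).
  17: 17 XOR 22 = 7 < 17 — winning move (to 7).
  13: 13 XOR 22 = 27 ≥ 13 — no move.
  14: 14 XOR 22 = 24 ≥ 14 — no move.
  2: 2 XOR 22 = 20 ≥ 2 — no move.
  6: 6 XOR 22 = 16 ≥ 6 — no move.
That gives 1 winning move.

1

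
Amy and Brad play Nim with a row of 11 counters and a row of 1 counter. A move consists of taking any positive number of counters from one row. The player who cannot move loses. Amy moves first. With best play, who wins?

Amy wins

Nim-sum: 11 XOR 1 = 10.
The nim-sum is 10 ≠ 0, so this is an N-position: the player to move can win; Amy has a winning move.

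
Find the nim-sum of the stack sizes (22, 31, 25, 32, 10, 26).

32

Compute the nim-sum pairwise:
22 ⊕ 31 = 9
9 ⊕ 25 = 16
16 ⊕ 32 = 48
48 ⊕ 10 = 58
58 ⊕ 26 = 32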